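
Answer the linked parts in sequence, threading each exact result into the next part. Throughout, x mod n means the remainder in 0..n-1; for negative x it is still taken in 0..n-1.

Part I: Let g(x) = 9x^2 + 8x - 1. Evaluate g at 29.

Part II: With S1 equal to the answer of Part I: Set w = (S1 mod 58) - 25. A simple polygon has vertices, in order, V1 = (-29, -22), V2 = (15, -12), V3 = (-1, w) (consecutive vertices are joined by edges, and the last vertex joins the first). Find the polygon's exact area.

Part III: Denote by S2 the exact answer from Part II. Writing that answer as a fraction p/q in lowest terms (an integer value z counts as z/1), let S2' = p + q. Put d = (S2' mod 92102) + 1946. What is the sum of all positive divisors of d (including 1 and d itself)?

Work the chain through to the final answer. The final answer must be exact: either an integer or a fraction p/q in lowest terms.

2358

Part I: 9*(29)^2 + 8*(29)^1 - 1 = (7569) + (232) + (-1) = 7800; answer 7800
Part II: S1 = 7800; w = 3; cross terms: (-29*-12 - 15*-22)=678, (15*3 - -1*-12)=33, (-1*-22 - -29*3)=109; twice the area = |820| = 820; area = 410; answer 410
Part III: S2 = 410; threaded value p + q = 411; d = 2357; 2357 is prime, so its only divisors are 1 and 2357; sigma = 1 + 2357 = 2358; answer 2358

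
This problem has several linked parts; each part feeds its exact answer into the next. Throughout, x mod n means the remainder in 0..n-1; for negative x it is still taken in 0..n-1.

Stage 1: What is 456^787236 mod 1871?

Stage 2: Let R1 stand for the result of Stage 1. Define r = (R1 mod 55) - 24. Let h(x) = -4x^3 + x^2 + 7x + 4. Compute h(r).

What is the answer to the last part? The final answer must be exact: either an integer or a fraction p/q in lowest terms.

Stage 1: squarings mod 1871: 456^1=456, 456^2=255, 456^4=1411, 456^8=177, 456^16=1393, 456^32=222, 456^64=638, 456^128=1037, 456^256=1415, 456^512=255, 456^1024=1411, 456^2048=177, 456^4096=1393, 456^8192=222, 456^16384=638, 456^32768=1037, 456^65536=1415, 456^131072=255, 456^262144=1411, 456^524288=177; 456^787236 = 456^4 * 456^32 * 456^256 * 456^512 * 456^262144 * 456^524288 = 191 (mod 1871); answer 191
Stage 2: R1 = 191; r = 2; -4*(2)^3 + 1*(2)^2 + 7*(2)^1 + 4 = (-32) + (4) + (14) + (4) = -10; answer -10

-10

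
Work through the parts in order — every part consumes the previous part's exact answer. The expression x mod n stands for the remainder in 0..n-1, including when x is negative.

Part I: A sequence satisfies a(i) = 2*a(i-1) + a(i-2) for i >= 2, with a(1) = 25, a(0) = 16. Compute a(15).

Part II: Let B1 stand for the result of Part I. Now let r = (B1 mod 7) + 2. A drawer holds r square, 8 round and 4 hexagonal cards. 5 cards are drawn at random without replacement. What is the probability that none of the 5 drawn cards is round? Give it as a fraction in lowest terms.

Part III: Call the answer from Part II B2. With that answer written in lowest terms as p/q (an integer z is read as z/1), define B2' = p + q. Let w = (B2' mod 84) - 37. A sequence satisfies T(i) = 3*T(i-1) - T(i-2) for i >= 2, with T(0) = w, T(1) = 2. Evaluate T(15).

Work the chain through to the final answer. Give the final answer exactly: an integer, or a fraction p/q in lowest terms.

3570946

Part I: a(2) = 2*(25) + 1*(16) = 66; iterating: a(2)=66, a(3)=157, a(4)=380, a(5)=917, a(6)=2214, a(7)=5345, a(8)=12904, a(9)=31153, a(10)=75210, a(11)=181573, a(12)=438356, a(13)=1058285, a(14)=2554926, a(15)=6168137; answer 6168137
Part II: B1 = 6168137; r = 5; total draws C(17,5) = 6188; favorable C(9,5) = 126; P = 9/442; answer 9/442
Part III: B2 = 9/442; threaded value p + q = 451; w = -6; T(2) = 3*(2) - 1*(-6) = 12; iterating: T(2)=12, T(3)=34, T(4)=90, T(5)=236, T(6)=618, T(7)=1618, T(8)=4236, T(9)=11090, T(10)=29034, T(11)=76012, T(12)=199002, T(13)=520994, T(14)=1363980, T(15)=3570946; answer 3570946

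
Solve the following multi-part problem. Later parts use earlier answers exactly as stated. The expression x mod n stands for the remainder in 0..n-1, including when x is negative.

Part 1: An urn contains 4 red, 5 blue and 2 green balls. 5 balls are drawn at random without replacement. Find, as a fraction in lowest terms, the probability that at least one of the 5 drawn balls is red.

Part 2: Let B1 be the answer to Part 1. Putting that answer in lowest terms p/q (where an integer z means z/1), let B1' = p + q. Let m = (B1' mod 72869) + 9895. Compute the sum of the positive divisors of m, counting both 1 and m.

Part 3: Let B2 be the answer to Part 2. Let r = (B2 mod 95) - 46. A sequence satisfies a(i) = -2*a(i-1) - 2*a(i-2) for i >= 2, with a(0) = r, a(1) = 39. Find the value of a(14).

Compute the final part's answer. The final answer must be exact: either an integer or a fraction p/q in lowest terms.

10624

Part 1: total draws C(11,5) = 462; complement C(7,5) = 21; favorable 462 - 21 = 441; P = 21/22; answer 21/22
Part 2: B1 = 21/22; threaded value p + q = 43; m = 9938; 9938 = 2 * 4969; sigma = (1 + 2) * (1 + 4969) = 3 * 4970 = 14910; answer 14910
Part 3: B2 = 14910; r = 44; a(2) = -2*(39) - 2*(44) = -166; iterating: a(2)=-166, a(3)=254, a(4)=-176, a(5)=-156, a(6)=664, a(7)=-1016, a(8)=704, a(9)=624, a(10)=-2656, a(11)=4064, a(12)=-2816, a(13)=-2496, a(14)=10624; answer 10624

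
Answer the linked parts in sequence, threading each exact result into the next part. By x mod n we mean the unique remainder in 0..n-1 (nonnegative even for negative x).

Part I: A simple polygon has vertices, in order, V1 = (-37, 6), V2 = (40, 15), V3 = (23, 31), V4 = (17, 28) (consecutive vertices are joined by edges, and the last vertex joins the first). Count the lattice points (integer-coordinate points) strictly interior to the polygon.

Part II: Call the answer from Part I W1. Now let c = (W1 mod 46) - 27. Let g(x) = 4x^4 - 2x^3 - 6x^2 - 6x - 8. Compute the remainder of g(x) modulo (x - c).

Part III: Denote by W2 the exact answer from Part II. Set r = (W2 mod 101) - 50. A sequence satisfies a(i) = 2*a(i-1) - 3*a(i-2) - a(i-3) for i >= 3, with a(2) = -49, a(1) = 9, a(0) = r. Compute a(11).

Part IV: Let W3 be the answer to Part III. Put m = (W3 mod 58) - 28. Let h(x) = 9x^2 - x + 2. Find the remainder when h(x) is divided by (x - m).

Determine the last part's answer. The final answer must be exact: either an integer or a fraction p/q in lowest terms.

320

Part I: cross terms: (-37*15 - 40*6)=-795, (40*31 - 23*15)=895, (23*28 - 17*31)=117, (17*6 - -37*28)=1138; twice the area = |1355| = 1355; area = 1355/2; boundary points = 1 + 1 + 3 + 2 = 7; strictly interior points = area - boundary/2 + 1 = 675; answer 675
Part II: W1 = 675; c = 4; remainder = value at the root: 4*(4)^4 - 2*(4)^3 - 6*(4)^2 - 6*(4)^1 - 8 = (1024) + (-128) + (-96) + (-24) + (-8) = 768; answer 768
Part III: W2 = 768; r = 11; a(3) = 2*(-49) - 3*(9) - 1*(11) = -136; iterating: a(3)=-136, a(4)=-134, a(5)=189, a(6)=916, a(7)=1399, a(8)=-139, a(9)=-5391, a(10)=-11764, a(11)=-7216; answer -7216
Part IV: W3 = -7216; m = 6; remainder = value at the root: 9*(6)^2 - 1*(6)^1 + 2 = (324) + (-6) + (2) = 320; answer 320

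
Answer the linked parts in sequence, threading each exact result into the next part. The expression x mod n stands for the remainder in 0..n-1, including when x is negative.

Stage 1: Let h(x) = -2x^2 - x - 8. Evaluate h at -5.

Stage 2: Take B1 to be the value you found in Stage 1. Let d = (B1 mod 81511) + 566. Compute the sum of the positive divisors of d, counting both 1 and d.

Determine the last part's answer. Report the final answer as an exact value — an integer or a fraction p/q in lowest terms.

Stage 1: -2*(-5)^2 - 1*(-5)^1 - 8 = (-50) + (5) + (-8) = -53; answer -53
Stage 2: B1 = -53; d = 82024; 82024 = 2^3 * 10253; sigma = (1 + 2 + 4 + 8) * (1 + 10253) = 15 * 10254 = 153810; answer 153810

153810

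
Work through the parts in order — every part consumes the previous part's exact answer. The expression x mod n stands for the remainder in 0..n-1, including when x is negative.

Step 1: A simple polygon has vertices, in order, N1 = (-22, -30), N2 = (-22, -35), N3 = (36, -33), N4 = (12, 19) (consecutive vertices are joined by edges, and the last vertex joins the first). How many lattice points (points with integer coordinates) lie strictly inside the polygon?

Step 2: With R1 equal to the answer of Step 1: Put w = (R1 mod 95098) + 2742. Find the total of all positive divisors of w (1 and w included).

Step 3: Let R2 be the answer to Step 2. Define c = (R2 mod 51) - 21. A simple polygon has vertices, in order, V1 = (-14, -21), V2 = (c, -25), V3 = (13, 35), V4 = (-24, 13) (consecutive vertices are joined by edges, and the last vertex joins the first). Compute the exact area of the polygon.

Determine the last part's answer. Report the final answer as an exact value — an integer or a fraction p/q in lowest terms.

Step 1: cross terms: (-22*-35 - -22*-30)=110, (-22*-33 - 36*-35)=1986, (36*19 - 12*-33)=1080, (12*-30 - -22*19)=58; twice the area = |3234| = 3234; area = 1617; boundary points = 5 + 2 + 4 + 1 = 12; strictly interior points = area - boundary/2 + 1 = 1612; answer 1612
Step 2: R1 = 1612; w = 4354; 4354 = 2 * 7 * 311; sigma = (1 + 2) * (1 + 7) * (1 + 311) = 3 * 8 * 312 = 7488; answer 7488
Step 3: R2 = 7488; c = 21; cross terms: (-14*-25 - 21*-21)=791, (21*35 - 13*-25)=1060, (13*13 - -24*35)=1009, (-24*-21 - -14*13)=686; twice the area = |3546| = 3546; area = 1773; answer 1773

1773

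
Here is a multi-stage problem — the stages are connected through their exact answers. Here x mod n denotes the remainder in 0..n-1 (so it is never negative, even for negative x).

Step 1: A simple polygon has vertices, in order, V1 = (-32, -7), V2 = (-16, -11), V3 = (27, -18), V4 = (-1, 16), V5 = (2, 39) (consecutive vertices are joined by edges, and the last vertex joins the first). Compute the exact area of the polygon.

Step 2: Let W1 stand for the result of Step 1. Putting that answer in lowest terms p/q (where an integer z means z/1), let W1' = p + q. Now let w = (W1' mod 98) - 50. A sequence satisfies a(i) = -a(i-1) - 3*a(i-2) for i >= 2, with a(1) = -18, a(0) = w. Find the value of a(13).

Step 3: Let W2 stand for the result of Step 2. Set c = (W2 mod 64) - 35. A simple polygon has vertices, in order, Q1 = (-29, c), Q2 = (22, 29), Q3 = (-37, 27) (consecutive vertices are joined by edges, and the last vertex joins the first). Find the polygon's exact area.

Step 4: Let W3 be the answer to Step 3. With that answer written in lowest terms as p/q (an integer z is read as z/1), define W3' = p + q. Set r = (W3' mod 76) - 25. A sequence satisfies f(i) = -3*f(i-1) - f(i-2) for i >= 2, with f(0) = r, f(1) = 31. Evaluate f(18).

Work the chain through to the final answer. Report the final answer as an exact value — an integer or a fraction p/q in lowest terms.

Step 1: cross terms: (-32*-11 - -16*-7)=240, (-16*-18 - 27*-11)=585, (27*16 - -1*-18)=414, (-1*39 - 2*16)=-71, (2*-7 - -32*39)=1234; twice the area = |2402| = 2402; area = 1201; answer 1201
Step 2: W1 = 1201; threaded value p + q = 1202; w = -24; a(2) = -1*(-18) - 3*(-24) = 90; iterating: a(2)=90, a(3)=-36, a(4)=-234, a(5)=342, a(6)=360, a(7)=-1386, a(8)=306, a(9)=3852, a(10)=-4770, a(11)=-6786, a(12)=21096, a(13)=-738; answer -738
Step 3: W2 = -738; c = -5; cross terms: (-29*29 - 22*-5)=-731, (22*27 - -37*29)=1667, (-37*-5 - -29*27)=968; twice the area = |1904| = 1904; area = 952; answer 952
Step 4: W3 = 952; threaded value p + q = 953; r = 16; f(2) = -3*(31) - 1*(16) = -109; iterating: f(2)=-109, f(3)=296, f(4)=-779, f(5)=2041, f(6)=-5344, f(7)=13991, f(8)=-36629, f(9)=95896, f(10)=-251059, f(11)=657281, f(12)=-1720784, f(13)=4505071, f(14)=-11794429, f(15)=30878216, f(16)=-80840219, f(17)=211642441, f(18)=-554087104; answer -554087104

-554087104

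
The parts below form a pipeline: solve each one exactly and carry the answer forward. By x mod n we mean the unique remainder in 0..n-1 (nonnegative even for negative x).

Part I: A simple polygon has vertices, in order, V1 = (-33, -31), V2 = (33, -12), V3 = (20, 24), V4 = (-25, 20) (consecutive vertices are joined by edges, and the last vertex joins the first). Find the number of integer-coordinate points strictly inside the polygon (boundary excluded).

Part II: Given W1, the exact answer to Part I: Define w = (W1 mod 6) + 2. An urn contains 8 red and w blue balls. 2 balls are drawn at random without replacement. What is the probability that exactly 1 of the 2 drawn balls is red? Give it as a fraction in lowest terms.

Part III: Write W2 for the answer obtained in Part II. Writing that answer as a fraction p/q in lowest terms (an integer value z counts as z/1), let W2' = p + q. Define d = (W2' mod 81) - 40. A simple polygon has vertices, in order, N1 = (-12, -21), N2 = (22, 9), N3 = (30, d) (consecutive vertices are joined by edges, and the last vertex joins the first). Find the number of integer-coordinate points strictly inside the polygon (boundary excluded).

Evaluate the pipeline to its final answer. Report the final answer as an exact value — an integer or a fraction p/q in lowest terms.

Part I: cross terms: (-33*-12 - 33*-31)=1419, (33*24 - 20*-12)=1032, (20*20 - -25*24)=1000, (-25*-31 - -33*20)=1435; twice the area = |4886| = 4886; area = 2443; boundary points = 1 + 1 + 1 + 1 = 4; strictly interior points = area - boundary/2 + 1 = 2442; answer 2442
Part II: W1 = 2442; w = 2; total draws C(10,2) = 45; favorable C(8,1)*C(2,1) = 16; P = 16/45; answer 16/45
Part III: W2 = 16/45; threaded value p + q = 61; d = 21; cross terms: (-12*9 - 22*-21)=354, (22*21 - 30*9)=192, (30*-21 - -12*21)=-378; twice the area = |168| = 168; area = 84; boundary points = 2 + 4 + 42 = 48; strictly interior points = area - boundary/2 + 1 = 61; answer 61

61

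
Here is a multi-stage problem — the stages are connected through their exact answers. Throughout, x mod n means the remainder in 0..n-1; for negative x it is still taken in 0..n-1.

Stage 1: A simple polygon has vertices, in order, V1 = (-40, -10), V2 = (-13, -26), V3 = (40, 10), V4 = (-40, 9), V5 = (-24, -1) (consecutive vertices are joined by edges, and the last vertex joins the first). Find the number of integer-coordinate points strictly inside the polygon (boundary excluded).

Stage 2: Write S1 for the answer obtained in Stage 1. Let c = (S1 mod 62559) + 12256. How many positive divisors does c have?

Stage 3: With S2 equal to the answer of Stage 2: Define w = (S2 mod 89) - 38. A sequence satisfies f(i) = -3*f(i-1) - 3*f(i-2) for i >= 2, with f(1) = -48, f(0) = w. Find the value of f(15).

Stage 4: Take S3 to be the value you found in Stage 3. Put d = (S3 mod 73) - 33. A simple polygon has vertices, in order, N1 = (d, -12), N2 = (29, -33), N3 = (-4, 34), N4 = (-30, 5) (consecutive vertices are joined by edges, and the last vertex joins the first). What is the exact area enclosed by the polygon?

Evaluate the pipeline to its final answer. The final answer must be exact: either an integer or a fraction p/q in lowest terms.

1699

Stage 1: cross terms: (-40*-26 - -13*-10)=910, (-13*10 - 40*-26)=910, (40*9 - -40*10)=760, (-40*-1 - -24*9)=256, (-24*-10 - -40*-1)=200; twice the area = |3036| = 3036; area = 1518; boundary points = 1 + 1 + 1 + 2 + 1 = 6; strictly interior points = area - boundary/2 + 1 = 1516; answer 1516
Stage 2: S1 = 1516; c = 13772; 13772 = 2^2 * 11 * 313; number of divisors = (2+1) * (1+1) * (1+1) = 12; answer 12
Stage 3: S2 = 12; w = -26; f(2) = -3*(-48) - 3*(-26) = 222; iterating: f(2)=222, f(3)=-522, f(4)=900, f(5)=-1134, f(6)=702, f(7)=1296, f(8)=-5994, f(9)=14094, f(10)=-24300, f(11)=30618, f(12)=-18954, f(13)=-34992, f(14)=161838, f(15)=-380538; answer -380538
Stage 4: S3 = -380538; d = -22; cross terms: (-22*-33 - 29*-12)=1074, (29*34 - -4*-33)=854, (-4*5 - -30*34)=1000, (-30*-12 - -22*5)=470; twice the area = |3398| = 3398; area = 1699; answer 1699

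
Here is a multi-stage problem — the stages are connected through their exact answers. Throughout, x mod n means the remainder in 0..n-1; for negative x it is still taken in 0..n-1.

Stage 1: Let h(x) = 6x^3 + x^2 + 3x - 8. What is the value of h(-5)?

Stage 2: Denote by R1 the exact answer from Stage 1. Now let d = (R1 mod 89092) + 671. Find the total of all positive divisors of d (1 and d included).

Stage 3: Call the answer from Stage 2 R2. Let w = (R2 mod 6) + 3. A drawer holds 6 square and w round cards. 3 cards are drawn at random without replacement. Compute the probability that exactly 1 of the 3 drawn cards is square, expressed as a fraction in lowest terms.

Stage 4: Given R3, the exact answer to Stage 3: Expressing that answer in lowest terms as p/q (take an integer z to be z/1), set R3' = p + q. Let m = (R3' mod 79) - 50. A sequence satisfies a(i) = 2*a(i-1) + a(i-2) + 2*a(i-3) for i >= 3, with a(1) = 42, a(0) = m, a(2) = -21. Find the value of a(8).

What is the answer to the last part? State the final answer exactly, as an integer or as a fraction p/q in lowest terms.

-4725

Stage 1: 6*(-5)^3 + 1*(-5)^2 + 3*(-5)^1 - 8 = (-750) + (25) + (-15) + (-8) = -748; answer -748
Stage 2: R1 = -748; d = 89015; 89015 = 5 * 19 * 937; sigma = (1 + 5) * (1 + 19) * (1 + 937) = 6 * 20 * 938 = 112560; answer 112560
Stage 3: R2 = 112560; w = 3; total draws C(9,3) = 84; favorable C(6,1)*C(3,2) = 18; P = 3/14; answer 3/14
Stage 4: R3 = 3/14; threaded value p + q = 17; m = -33; a(3) = 2*(-21) + 1*(42) + 2*(-33) = -66; iterating: a(3)=-66, a(4)=-69, a(5)=-246, a(6)=-693, a(7)=-1770, a(8)=-4725; answer -4725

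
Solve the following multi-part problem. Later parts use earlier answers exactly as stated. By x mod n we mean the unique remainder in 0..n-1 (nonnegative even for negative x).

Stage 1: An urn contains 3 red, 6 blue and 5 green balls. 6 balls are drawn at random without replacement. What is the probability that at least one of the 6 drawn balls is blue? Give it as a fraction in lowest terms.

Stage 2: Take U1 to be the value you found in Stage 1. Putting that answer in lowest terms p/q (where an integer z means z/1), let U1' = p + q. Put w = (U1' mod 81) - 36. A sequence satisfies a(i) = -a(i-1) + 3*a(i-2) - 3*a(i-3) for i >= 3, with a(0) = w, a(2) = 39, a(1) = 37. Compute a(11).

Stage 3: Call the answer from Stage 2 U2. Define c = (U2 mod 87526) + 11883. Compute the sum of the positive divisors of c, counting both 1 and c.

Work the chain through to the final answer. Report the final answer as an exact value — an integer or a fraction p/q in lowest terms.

Stage 1: total draws C(14,6) = 3003; complement C(8,6) = 28; favorable 3003 - 28 = 2975; P = 425/429; answer 425/429
Stage 2: U1 = 425/429; threaded value p + q = 854; w = 8; a(3) = -1*(39) + 3*(37) - 3*(8) = 48; iterating: a(3)=48, a(4)=-42, a(5)=69, a(6)=-339, a(7)=672, a(8)=-1896, a(9)=4929, a(10)=-12633, a(11)=33108; answer 33108
Stage 3: U2 = 33108; c = 44991; 44991 = 3^2 * 4999; sigma = (1 + 3 + 9) * (1 + 4999) = 13 * 5000 = 65000; answer 65000

65000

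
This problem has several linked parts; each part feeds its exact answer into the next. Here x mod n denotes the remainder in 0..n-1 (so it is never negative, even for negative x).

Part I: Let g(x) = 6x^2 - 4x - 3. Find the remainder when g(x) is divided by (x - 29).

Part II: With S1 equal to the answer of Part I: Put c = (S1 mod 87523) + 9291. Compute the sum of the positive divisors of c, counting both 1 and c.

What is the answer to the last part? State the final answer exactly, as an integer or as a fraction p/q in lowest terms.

21330

Part I: remainder = value at the root: 6*(29)^2 - 4*(29)^1 - 3 = (5046) + (-116) + (-3) = 4927; answer 4927
Part II: S1 = 4927; c = 14218; 14218 = 2 * 7109; sigma = (1 + 2) * (1 + 7109) = 3 * 7110 = 21330; answer 21330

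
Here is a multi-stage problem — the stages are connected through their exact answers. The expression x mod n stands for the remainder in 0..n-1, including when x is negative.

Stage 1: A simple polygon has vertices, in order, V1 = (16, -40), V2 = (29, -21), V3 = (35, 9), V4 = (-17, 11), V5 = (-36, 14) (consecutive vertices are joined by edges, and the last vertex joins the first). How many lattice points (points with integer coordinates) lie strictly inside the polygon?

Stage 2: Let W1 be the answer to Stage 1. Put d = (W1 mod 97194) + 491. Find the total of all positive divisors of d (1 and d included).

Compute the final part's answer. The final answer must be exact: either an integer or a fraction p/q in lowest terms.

Stage 1: cross terms: (16*-21 - 29*-40)=824, (29*9 - 35*-21)=996, (35*11 - -17*9)=538, (-17*14 - -36*11)=158, (-36*-40 - 16*14)=1216; twice the area = |3732| = 3732; area = 1866; boundary points = 1 + 6 + 2 + 1 + 2 = 12; strictly interior points = area - boundary/2 + 1 = 1861; answer 1861
Stage 2: W1 = 1861; d = 2352; 2352 = 2^4 * 3 * 7^2; sigma = (1 + 2 + 4 + 8 + 16) * (1 + 3) * (1 + 7 + 49) = 31 * 4 * 57 = 7068; answer 7068

7068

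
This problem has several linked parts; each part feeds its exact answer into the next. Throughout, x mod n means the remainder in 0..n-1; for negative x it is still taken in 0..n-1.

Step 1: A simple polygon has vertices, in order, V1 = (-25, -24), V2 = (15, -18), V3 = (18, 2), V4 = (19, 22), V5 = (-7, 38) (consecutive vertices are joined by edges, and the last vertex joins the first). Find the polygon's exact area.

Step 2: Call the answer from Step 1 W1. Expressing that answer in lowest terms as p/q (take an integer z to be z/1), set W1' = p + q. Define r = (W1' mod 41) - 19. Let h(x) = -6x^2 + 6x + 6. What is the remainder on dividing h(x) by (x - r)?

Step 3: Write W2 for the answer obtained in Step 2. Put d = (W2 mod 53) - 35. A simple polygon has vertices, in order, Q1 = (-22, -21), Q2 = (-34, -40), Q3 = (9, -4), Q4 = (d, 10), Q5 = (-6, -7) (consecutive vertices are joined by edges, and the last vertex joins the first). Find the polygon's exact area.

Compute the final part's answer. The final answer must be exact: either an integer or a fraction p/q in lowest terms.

407

Step 1: cross terms: (-25*-18 - 15*-24)=810, (15*2 - 18*-18)=354, (18*22 - 19*2)=358, (19*38 - -7*22)=876, (-7*-24 - -25*38)=1118; twice the area = |3516| = 3516; area = 1758; answer 1758
Step 2: W1 = 1758; threaded value p + q = 1759; r = 18; remainder = value at the root: -6*(18)^2 + 6*(18)^1 + 6 = (-1944) + (108) + (6) = -1830; answer -1830
Step 3: W2 = -1830; d = -10; cross terms: (-22*-40 - -34*-21)=166, (-34*-4 - 9*-40)=496, (9*10 - -10*-4)=50, (-10*-7 - -6*10)=130, (-6*-21 - -22*-7)=-28; twice the area = |814| = 814; area = 407; answer 407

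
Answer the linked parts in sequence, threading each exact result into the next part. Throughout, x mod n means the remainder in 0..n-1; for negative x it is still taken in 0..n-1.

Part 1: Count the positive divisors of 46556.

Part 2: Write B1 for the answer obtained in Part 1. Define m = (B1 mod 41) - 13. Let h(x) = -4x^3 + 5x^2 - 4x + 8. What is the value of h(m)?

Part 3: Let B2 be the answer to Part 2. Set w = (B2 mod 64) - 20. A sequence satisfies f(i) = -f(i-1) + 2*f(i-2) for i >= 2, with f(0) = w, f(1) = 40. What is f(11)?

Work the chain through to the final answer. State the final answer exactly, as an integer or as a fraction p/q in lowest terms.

26638

Part 1: 46556 = 2^2 * 103 * 113; number of divisors = (2+1) * (1+1) * (1+1) = 12; answer 12
Part 2: B1 = 12; m = -1; -4*(-1)^3 + 5*(-1)^2 - 4*(-1)^1 + 8 = (4) + (5) + (4) + (8) = 21; answer 21
Part 3: B2 = 21; w = 1; f(2) = -1*(40) + 2*(1) = -38; iterating: f(2)=-38, f(3)=118, f(4)=-194, f(5)=430, f(6)=-818, f(7)=1678, f(8)=-3314, f(9)=6670, f(10)=-13298, f(11)=26638; answer 26638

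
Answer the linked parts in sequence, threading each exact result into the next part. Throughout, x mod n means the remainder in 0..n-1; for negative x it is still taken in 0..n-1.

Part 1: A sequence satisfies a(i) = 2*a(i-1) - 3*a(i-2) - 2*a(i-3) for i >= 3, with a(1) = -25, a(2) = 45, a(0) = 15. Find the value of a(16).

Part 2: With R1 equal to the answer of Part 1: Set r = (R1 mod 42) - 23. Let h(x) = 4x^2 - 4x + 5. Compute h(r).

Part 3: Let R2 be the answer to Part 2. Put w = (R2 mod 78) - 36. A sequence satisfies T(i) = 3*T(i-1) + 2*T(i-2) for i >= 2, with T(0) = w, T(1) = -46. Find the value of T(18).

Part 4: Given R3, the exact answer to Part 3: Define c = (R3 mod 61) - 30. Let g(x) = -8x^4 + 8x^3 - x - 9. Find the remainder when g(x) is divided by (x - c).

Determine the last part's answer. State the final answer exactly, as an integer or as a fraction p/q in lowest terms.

-557049

Part 1: a(3) = 2*(45) - 3*(-25) - 2*(15) = 135; iterating: a(3)=135, a(4)=185, a(5)=-125, a(6)=-1075, a(7)=-2145, a(8)=-815, a(9)=6955, a(10)=20645, a(11)=22055, a(12)=-31735, a(13)=-170925, a(14)=-290755, a(15)=-5265, a(16)=1203585; answer 1203585
Part 2: R1 = 1203585; r = 10; 4*(10)^2 - 4*(10)^1 + 5 = (400) + (-40) + (5) = 365; answer 365
Part 3: R2 = 365; w = 17; T(2) = 3*(-46) + 2*(17) = -104; iterating: T(2)=-104, T(3)=-404, T(4)=-1420, T(5)=-5068, T(6)=-18044, T(7)=-64268, T(8)=-228892, T(9)=-815212, T(10)=-2903420, T(11)=-10340684, T(12)=-36828892, T(13)=-131168044, T(14)=-467161916, T(15)=-1663821836, T(16)=-5925789340, T(17)=-21105011692, T(18)=-75166613756; answer -75166613756
Part 4: R3 = -75166613756; c = -16; remainder = value at the root: -8*(-16)^4 + 8*(-16)^3 - 1*(-16)^1 - 9 = (-524288) + (-32768) + (16) + (-9) = -557049; answer -557049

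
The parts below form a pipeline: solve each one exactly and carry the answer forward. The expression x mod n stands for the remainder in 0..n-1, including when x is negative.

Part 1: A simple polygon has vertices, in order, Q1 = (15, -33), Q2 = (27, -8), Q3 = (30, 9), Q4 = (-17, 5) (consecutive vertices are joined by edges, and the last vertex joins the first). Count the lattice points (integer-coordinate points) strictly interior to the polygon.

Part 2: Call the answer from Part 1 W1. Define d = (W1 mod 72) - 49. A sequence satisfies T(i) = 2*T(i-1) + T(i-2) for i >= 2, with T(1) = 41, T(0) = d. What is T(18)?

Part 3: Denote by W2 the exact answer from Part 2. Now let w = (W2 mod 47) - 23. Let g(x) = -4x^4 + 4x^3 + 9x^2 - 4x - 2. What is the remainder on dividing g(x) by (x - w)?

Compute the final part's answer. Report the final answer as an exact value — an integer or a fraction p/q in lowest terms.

Part 1: cross terms: (15*-8 - 27*-33)=771, (27*9 - 30*-8)=483, (30*5 - -17*9)=303, (-17*-33 - 15*5)=486; twice the area = |2043| = 2043; area = 2043/2; boundary points = 1 + 1 + 1 + 2 = 5; strictly interior points = area - boundary/2 + 1 = 1020; answer 1020
Part 2: W1 = 1020; d = -37; T(2) = 2*(41) + 1*(-37) = 45; iterating: T(2)=45, T(3)=131, T(4)=307, T(5)=745, T(6)=1797, T(7)=4339, T(8)=10475, T(9)=25289, T(10)=61053, T(11)=147395, T(12)=355843, T(13)=859081, T(14)=2074005, T(15)=5007091, T(16)=12088187, T(17)=29183465, T(18)=70455117; answer 70455117
Part 3: W2 = 70455117; w = -21; remainder = value at the root: -4*(-21)^4 + 4*(-21)^3 + 9*(-21)^2 - 4*(-21)^1 - 2 = (-777924) + (-37044) + (3969) + (84) + (-2) = -810917; answer -810917

-810917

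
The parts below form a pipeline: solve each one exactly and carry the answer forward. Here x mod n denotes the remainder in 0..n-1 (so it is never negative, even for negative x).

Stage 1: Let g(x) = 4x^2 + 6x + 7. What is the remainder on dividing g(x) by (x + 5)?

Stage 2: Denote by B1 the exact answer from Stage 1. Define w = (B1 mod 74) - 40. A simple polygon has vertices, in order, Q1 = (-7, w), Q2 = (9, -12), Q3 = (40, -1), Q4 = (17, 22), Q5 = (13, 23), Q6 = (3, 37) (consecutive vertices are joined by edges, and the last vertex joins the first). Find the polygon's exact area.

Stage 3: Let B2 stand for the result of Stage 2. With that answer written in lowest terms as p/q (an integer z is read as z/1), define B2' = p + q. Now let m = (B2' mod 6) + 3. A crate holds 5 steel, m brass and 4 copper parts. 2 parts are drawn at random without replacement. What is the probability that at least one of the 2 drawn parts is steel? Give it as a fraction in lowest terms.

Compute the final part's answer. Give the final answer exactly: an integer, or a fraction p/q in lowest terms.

Stage 1: remainder = value at the root: 4*(-5)^2 + 6*(-5)^1 + 7 = (100) + (-30) + (7) = 77; answer 77
Stage 2: B1 = 77; w = -37; cross terms: (-7*-12 - 9*-37)=417, (9*-1 - 40*-12)=471, (40*22 - 17*-1)=897, (17*23 - 13*22)=105, (13*37 - 3*23)=412, (3*-37 - -7*37)=148; twice the area = |2450| = 2450; area = 1225; answer 1225
Stage 3: B2 = 1225; threaded value p + q = 1226; m = 5; total draws C(14,2) = 91; complement C(9,2) = 36; favorable 91 - 36 = 55; P = 55/91; answer 55/91

55/91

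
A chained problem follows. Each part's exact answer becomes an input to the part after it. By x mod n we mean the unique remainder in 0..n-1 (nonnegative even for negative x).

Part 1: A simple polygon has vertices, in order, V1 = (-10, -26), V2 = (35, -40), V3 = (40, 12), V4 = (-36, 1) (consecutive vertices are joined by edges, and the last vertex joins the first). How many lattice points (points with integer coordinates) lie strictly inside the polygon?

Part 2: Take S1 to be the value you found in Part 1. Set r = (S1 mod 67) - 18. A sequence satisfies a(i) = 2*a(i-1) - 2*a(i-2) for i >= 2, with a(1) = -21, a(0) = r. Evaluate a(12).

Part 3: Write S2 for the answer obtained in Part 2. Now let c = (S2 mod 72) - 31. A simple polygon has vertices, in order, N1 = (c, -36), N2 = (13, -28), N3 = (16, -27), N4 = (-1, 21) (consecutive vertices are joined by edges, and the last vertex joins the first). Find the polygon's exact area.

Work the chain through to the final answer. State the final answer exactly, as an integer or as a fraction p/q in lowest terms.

Part 1: cross terms: (-10*-40 - 35*-26)=1310, (35*12 - 40*-40)=2020, (40*1 - -36*12)=472, (-36*-26 - -10*1)=946; twice the area = |4748| = 4748; area = 2374; boundary points = 1 + 1 + 1 + 1 = 4; strictly interior points = area - boundary/2 + 1 = 2373; answer 2373
Part 2: S1 = 2373; r = 10; a(2) = 2*(-21) - 2*(10) = -62; iterating: a(2)=-62, a(3)=-82, a(4)=-40, a(5)=84, a(6)=248, a(7)=328, a(8)=160, a(9)=-336, a(10)=-992, a(11)=-1312, a(12)=-640; answer -640
Part 3: S2 = -640; c = -23; cross terms: (-23*-28 - 13*-36)=1112, (13*-27 - 16*-28)=97, (16*21 - -1*-27)=309, (-1*-36 - -23*21)=519; twice the area = |2037| = 2037; area = 2037/2; answer 2037/2

2037/2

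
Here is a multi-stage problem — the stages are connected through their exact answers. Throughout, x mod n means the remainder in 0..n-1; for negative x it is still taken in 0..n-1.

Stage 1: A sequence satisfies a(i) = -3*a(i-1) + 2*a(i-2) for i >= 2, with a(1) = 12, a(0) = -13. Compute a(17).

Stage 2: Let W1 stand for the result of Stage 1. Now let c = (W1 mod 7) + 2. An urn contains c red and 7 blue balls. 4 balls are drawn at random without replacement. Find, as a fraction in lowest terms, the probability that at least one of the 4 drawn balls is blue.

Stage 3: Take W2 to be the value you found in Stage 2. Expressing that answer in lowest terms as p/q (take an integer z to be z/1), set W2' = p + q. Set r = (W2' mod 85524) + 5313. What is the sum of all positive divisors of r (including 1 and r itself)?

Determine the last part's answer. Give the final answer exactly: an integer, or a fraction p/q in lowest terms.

5724

Stage 1: a(2) = -3*(12) + 2*(-13) = -62; iterating: a(2)=-62, a(3)=210, a(4)=-754, a(5)=2682, a(6)=-9554, a(7)=34026, a(8)=-121186, a(9)=431610, a(10)=-1537202, a(11)=5474826, a(12)=-19498882, a(13)=69446298, a(14)=-247336658, a(15)=880902570, a(16)=-3137381026, a(17)=11173948218; answer 11173948218
Stage 2: W1 = 11173948218; c = 8; total draws C(15,4) = 1365; complement C(8,4) = 70; favorable 1365 - 70 = 1295; P = 37/39; answer 37/39
Stage 3: W2 = 37/39; threaded value p + q = 76; r = 5389; 5389 = 17 * 317; sigma = (1 + 17) * (1 + 317) = 18 * 318 = 5724; answer 5724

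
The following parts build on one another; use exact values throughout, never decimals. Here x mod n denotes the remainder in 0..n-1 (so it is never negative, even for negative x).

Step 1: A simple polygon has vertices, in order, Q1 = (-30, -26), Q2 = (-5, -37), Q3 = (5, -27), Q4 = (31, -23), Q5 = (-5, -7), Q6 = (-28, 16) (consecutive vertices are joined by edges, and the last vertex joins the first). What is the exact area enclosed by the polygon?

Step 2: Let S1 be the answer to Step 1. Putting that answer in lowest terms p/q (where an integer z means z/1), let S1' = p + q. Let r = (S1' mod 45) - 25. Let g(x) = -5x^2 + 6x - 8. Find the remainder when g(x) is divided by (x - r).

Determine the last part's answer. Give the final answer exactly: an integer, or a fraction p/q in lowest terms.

-1736

Step 1: cross terms: (-30*-37 - -5*-26)=980, (-5*-27 - 5*-37)=320, (5*-23 - 31*-27)=722, (31*-7 - -5*-23)=-332, (-5*16 - -28*-7)=-276, (-28*-26 - -30*16)=1208; twice the area = |2622| = 2622; area = 1311; answer 1311
Step 2: S1 = 1311; threaded value p + q = 1312; r = -18; remainder = value at the root: -5*(-18)^2 + 6*(-18)^1 - 8 = (-1620) + (-108) + (-8) = -1736; answer -1736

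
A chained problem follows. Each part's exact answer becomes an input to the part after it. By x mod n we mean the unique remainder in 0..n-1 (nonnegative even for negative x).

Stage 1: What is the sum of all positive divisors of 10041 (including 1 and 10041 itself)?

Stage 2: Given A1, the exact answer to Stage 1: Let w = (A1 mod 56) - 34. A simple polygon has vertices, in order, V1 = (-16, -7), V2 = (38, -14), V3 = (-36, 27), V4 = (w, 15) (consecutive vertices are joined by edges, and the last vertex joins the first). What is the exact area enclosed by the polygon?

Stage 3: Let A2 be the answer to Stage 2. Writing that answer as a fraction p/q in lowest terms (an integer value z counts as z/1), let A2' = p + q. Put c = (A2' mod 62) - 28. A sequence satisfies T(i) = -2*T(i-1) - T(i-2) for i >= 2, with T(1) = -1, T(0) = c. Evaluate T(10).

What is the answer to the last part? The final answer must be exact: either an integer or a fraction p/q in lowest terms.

-233

Stage 1: 10041 = 3 * 3347; sigma = (1 + 3) * (1 + 3347) = 4 * 3348 = 13392; answer 13392
Stage 2: A1 = 13392; w = -26; cross terms: (-16*-14 - 38*-7)=490, (38*27 - -36*-14)=522, (-36*15 - -26*27)=162, (-26*-7 - -16*15)=422; twice the area = |1596| = 1596; area = 798; answer 798
Stage 3: A2 = 798; threaded value p + q = 799; c = 27; T(2) = -2*(-1) - 1*(27) = -25; iterating: T(2)=-25, T(3)=51, T(4)=-77, T(5)=103, T(6)=-129, T(7)=155, T(8)=-181, T(9)=207, T(10)=-233; answer -233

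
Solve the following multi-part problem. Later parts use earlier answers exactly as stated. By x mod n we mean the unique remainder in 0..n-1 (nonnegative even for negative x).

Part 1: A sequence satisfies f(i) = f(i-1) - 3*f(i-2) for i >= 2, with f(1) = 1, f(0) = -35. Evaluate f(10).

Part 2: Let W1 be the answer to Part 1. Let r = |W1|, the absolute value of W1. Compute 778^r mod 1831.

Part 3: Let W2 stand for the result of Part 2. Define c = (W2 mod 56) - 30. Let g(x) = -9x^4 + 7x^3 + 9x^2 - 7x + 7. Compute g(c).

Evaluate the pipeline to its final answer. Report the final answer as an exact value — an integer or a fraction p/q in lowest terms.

Part 1: f(2) = 1*(1) - 3*(-35) = 106; iterating: f(2)=106, f(3)=103, f(4)=-215, f(5)=-524, f(6)=121, f(7)=1693, f(8)=1330, f(9)=-3749, f(10)=-7739; answer -7739
Part 2: W1 = -7739; r = 7739; squarings mod 1831: 778^1=778, 778^2=1054, 778^4=1330, 778^8=154, 778^16=1744, 778^32=245, 778^64=1433, 778^128=938, 778^256=964, 778^512=979, 778^1024=828, 778^2048=790, 778^4096=1560; 778^7739 = 778^1 * 778^2 * 778^8 * 778^16 * 778^32 * 778^512 * 778^1024 * 778^2048 * 778^4096 = 806 (mod 1831); answer 806
Part 3: W2 = 806; c = -8; -9*(-8)^4 + 7*(-8)^3 + 9*(-8)^2 - 7*(-8)^1 + 7 = (-36864) + (-3584) + (576) + (56) + (7) = -39809; answer -39809

-39809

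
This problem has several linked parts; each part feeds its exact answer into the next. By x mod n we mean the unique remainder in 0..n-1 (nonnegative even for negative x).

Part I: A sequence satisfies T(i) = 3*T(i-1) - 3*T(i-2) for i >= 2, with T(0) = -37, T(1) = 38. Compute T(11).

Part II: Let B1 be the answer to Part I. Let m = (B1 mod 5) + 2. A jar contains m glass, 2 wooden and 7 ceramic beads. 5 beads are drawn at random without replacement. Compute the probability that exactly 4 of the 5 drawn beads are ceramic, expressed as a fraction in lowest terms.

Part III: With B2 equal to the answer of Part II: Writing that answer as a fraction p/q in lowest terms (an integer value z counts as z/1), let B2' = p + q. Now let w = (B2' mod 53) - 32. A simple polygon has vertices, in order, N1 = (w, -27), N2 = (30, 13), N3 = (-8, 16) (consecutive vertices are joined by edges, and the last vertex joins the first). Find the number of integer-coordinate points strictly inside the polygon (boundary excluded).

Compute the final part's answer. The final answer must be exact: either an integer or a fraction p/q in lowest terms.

Part I: T(2) = 3*(38) - 3*(-37) = 225; iterating: T(2)=225, T(3)=561, T(4)=1008, T(5)=1341, T(6)=999, T(7)=-1026, T(8)=-6075, T(9)=-15147, T(10)=-27216, T(11)=-36207; answer -36207
Part II: B1 = -36207; m = 5; total draws C(14,5) = 2002; favorable C(7,4)*C(7,1) = 245; P = 35/286; answer 35/286
Part III: B2 = 35/286; threaded value p + q = 321; w = -29; cross terms: (-29*13 - 30*-27)=433, (30*16 - -8*13)=584, (-8*-27 - -29*16)=680; twice the area = |1697| = 1697; area = 1697/2; boundary points = 1 + 1 + 1 = 3; strictly interior points = area - boundary/2 + 1 = 848; answer 848

848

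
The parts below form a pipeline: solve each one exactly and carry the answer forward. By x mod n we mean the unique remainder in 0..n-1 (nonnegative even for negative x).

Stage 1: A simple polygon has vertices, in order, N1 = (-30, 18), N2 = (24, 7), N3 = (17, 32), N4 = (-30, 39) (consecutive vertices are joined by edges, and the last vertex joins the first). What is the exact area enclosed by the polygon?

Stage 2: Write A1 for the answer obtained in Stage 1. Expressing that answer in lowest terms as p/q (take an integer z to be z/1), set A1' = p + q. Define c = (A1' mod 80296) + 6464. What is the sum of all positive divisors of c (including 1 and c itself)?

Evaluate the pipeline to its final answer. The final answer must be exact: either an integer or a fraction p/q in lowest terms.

Stage 1: cross terms: (-30*7 - 24*18)=-642, (24*32 - 17*7)=649, (17*39 - -30*32)=1623, (-30*18 - -30*39)=630; twice the area = |2260| = 2260; area = 1130; answer 1130
Stage 2: A1 = 1130; threaded value p + q = 1131; c = 7595; 7595 = 5 * 7^2 * 31; sigma = (1 + 5) * (1 + 7 + 49) * (1 + 31) = 6 * 57 * 32 = 10944; answer 10944

10944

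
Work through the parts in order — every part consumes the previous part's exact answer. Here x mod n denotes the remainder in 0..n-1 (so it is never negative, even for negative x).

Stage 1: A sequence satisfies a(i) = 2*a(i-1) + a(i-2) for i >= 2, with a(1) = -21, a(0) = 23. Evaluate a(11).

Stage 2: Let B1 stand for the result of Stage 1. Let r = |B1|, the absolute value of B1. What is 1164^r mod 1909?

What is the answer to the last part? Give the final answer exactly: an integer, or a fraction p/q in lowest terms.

74

Stage 1: a(2) = 2*(-21) + 1*(23) = -19; iterating: a(2)=-19, a(3)=-59, a(4)=-137, a(5)=-333, a(6)=-803, a(7)=-1939, a(8)=-4681, a(9)=-11301, a(10)=-27283, a(11)=-65867; answer -65867
Stage 2: B1 = -65867; r = 65867; squarings mod 1909: 1164^1=1164, 1164^2=1415, 1164^4=1593, 1164^8=588, 1164^16=215, 1164^32=409, 1164^64=1198, 1164^128=1545, 1164^256=775, 1164^512=1199, 1164^1024=124, 1164^2048=104, 1164^4096=1271, 1164^8192=427, 1164^16384=974, 1164^32768=1812, 1164^65536=1773; 1164^65867 = 1164^1 * 1164^2 * 1164^8 * 1164^64 * 1164^256 * 1164^65536 = 74 (mod 1909); answer 74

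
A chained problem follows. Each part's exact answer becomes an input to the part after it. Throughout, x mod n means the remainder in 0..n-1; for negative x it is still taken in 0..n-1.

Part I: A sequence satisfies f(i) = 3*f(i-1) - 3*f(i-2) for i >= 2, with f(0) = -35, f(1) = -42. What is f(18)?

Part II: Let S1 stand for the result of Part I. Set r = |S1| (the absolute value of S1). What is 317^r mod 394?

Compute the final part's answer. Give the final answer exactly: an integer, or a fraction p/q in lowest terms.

183

Part I: f(2) = 3*(-42) - 3*(-35) = -21; iterating: f(2)=-21, f(3)=63, f(4)=252, f(5)=567, f(6)=945, f(7)=1134, f(8)=567, f(9)=-1701, f(10)=-6804, f(11)=-15309, f(12)=-25515, f(13)=-30618, f(14)=-15309, f(15)=45927, f(16)=183708, f(17)=413343, f(18)=688905; answer 688905
Part II: S1 = 688905; r = 688905; squarings mod 394: 317^1=317, 317^2=19, 317^4=361, 317^8=301, 317^16=375, 317^32=361, 317^64=301, 317^128=375, 317^256=361, 317^512=301, 317^1024=375, 317^2048=361, 317^4096=301, 317^8192=375, 317^16384=361, 317^32768=301, 317^65536=375, 317^131072=361, 317^262144=301, 317^524288=375; 317^688905 = 317^1 * 317^8 * 317^256 * 317^512 * 317^32768 * 317^131072 * 317^524288 = 183 (mod 394); answer 183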